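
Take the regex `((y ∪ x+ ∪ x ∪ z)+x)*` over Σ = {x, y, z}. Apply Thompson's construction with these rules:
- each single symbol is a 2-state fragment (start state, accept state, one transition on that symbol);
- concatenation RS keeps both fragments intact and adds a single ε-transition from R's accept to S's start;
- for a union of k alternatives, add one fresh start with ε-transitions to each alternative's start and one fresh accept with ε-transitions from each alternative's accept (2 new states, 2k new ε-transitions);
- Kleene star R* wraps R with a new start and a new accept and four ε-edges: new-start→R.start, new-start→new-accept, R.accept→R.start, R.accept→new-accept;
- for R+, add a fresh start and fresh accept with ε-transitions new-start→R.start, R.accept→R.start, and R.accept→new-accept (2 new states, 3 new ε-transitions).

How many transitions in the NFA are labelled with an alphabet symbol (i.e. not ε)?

Building bottom-up:
Each of the 5 symbol leaves contributes exactly 1 symbol transition.
  x+ → 1 symbol transition
  y ∪ x+ ∪ x ∪ z → 4 symbol transitions
  (y ∪ x+ ∪ x ∪ z)+ → 4 symbol transitions
  (y ∪ x+ ∪ x ∪ z)+x → 5 symbol transitions
  ((y ∪ x+ ∪ x ∪ z)+x)* → 5 symbol transitions

5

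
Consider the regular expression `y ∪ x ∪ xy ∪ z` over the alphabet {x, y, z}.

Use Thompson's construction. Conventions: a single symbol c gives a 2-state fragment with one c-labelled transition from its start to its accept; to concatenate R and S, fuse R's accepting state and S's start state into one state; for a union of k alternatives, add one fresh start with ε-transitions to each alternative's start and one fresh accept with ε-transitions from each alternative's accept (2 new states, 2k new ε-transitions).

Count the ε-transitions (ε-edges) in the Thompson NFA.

8

Bottom-up over the parse tree:
Each of the 5 symbol leaves contributes 0 ε-transitions.
  xy = 0 ε-transitions
  y ∪ x ∪ xy ∪ z = 8 ε-transitions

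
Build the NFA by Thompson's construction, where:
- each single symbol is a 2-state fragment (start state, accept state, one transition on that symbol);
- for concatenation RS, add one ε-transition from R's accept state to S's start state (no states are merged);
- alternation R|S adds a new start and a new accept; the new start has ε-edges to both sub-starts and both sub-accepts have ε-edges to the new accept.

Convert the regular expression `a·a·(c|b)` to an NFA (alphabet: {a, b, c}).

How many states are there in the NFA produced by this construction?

10

By structural recursion:
Each of the 4 symbol leaves contributes a 2-state fragment.
  c|b — 6 states
  a·a·(c|b) — 10 states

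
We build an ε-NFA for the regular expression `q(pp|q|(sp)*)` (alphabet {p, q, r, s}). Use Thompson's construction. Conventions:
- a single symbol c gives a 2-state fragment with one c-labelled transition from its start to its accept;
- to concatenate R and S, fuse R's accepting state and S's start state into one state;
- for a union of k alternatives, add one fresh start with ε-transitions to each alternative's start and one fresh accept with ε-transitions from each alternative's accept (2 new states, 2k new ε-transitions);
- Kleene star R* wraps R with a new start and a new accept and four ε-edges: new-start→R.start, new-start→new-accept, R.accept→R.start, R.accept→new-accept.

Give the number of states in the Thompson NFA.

13

By structural recursion:
Each of the 6 symbol leaves contributes a 2-state fragment.
  pp → 3 states
  sp → 3 states
  (sp)* → 5 states
  pp|q|(sp)* → 12 states
  q(pp|q|(sp)*) → 13 states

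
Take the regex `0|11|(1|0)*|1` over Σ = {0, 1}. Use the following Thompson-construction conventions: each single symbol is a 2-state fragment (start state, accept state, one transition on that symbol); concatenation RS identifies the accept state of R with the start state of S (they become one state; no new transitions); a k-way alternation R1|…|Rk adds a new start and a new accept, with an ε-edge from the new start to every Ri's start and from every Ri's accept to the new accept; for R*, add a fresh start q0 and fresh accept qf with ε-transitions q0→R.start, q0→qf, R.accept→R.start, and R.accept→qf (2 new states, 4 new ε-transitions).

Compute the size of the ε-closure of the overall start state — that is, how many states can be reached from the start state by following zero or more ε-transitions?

10

Compute the ε-closure size of each fragment's start state recursively; a symbol fragment's start has no outgoing ε-edge, so its closure is just itself (size 1).
  11 : same as the first factor's closure: |closure| = 1
  1|0 : new start ε-reaches every alternative's start; none of them accept ε, so the new accept is not reached: |closure| = 1 + 1 + 1 = 3
  (1|0)* : new start has ε-edges to the inner start and to the new accept, so |closure| = 2 + 3 = 5
  0|11|(1|0)*|1 : new start ε-reaches every alternative's start; at least one alternative accepts ε, so the union's new accept is reached too: |closure| = 1 + 1 + 1 + 5 + 1 + 1 = 10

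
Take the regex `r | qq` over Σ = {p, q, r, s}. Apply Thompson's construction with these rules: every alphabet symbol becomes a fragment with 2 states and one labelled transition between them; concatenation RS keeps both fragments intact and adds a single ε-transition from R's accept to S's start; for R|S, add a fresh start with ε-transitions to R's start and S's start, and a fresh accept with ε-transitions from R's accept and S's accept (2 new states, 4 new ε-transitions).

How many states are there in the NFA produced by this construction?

Bottom-up over the parse tree:
Each of the 3 symbol leaves contributes a 2-state fragment.
  qq → 4 states
  r | qq → 8 states

8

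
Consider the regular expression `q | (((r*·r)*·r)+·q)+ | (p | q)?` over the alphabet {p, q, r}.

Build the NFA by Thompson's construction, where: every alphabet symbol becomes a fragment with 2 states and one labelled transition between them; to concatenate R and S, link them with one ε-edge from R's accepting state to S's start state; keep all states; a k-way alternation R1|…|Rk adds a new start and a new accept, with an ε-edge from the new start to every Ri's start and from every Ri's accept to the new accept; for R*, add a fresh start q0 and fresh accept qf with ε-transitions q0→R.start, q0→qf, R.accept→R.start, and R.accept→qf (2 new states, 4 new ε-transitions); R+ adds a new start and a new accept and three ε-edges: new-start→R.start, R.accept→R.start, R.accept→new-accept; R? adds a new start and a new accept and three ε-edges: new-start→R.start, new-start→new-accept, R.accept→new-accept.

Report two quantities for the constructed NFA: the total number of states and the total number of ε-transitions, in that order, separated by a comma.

28, 30

Bottom-up over the parse tree:
Each of the 7 symbol leaves contributes 2 states and 0 ε-transitions.
  r* = 4 states, 4 ε-transitions
  r*·r = 6 states, 5 ε-transitions
  (r*·r)* = 8 states, 9 ε-transitions
  (r*·r)*·r = 10 states, 10 ε-transitions
  ((r*·r)*·r)+ = 12 states, 13 ε-transitions
  ((r*·r)*·r)+·q = 14 states, 14 ε-transitions
  (((r*·r)*·r)+·q)+ = 16 states, 17 ε-transitions
  p | q = 6 states, 4 ε-transitions
  (p | q)? = 8 states, 7 ε-transitions
  q | (((r*·r)*·r)+·q)+ | (p | q)? = 28 states, 30 ε-transitions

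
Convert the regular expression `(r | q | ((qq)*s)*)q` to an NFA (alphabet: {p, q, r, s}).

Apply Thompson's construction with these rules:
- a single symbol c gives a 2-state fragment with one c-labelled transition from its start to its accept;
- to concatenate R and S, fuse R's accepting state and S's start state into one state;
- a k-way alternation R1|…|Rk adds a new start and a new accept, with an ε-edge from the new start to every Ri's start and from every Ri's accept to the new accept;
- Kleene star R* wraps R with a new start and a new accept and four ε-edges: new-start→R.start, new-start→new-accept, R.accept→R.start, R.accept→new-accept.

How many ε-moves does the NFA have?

Building bottom-up:
Each of the 6 symbol leaves contributes 0 ε-transitions.
  qq = 0 ε-transitions
  (qq)* = 4 ε-transitions
  (qq)*s = 4 ε-transitions
  ((qq)*s)* = 8 ε-transitions
  r | q | ((qq)*s)* = 14 ε-transitions
  (r | q | ((qq)*s)*)q = 14 ε-transitions

14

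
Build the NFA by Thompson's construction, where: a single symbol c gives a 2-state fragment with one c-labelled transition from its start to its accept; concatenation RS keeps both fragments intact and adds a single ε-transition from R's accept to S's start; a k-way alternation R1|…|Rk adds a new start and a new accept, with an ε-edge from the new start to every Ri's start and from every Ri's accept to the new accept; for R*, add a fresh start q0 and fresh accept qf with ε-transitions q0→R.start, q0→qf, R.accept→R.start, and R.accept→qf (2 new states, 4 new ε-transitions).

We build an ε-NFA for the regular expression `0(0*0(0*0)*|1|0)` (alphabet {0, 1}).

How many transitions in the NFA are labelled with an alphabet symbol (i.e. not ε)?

7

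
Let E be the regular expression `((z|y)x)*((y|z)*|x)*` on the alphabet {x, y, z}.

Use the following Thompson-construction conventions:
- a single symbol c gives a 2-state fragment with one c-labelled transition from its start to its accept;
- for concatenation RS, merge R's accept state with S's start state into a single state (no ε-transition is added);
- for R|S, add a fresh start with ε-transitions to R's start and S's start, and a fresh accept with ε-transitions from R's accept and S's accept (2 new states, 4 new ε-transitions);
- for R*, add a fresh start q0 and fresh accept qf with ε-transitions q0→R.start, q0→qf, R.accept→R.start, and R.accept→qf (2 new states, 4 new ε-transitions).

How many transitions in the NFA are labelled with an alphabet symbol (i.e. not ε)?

6

Bottom-up over the parse tree:
Each of the 6 symbol leaves contributes exactly 1 symbol transition.
  z|y — 2 symbol transitions
  (z|y)x — 3 symbol transitions
  ((z|y)x)* — 3 symbol transitions
  y|z — 2 symbol transitions
  (y|z)* — 2 symbol transitions
  (y|z)*|x — 3 symbol transitions
  ((y|z)*|x)* — 3 symbol transitions
  ((z|y)x)*((y|z)*|x)* — 6 symbol transitions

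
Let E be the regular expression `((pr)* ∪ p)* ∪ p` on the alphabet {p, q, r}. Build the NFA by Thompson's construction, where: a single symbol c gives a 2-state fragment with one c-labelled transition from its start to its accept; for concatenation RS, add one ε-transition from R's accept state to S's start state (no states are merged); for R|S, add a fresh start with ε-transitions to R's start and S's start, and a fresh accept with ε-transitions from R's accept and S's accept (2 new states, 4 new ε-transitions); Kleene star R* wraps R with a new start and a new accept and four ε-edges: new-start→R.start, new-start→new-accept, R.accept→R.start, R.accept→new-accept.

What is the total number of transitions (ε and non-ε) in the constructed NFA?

21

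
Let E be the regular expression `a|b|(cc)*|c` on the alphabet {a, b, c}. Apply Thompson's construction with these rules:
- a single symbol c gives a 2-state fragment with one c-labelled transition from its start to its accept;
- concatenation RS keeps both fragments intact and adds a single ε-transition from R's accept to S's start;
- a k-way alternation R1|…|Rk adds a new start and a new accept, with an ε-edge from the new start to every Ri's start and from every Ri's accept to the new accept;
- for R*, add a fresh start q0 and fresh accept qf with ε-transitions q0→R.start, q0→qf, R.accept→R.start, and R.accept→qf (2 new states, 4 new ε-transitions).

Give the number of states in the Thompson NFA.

Building bottom-up:
Each of the 5 symbol leaves contributes a 2-state fragment.
  cc → 4 states
  (cc)* → 6 states
  a|b|(cc)*|c → 14 states

14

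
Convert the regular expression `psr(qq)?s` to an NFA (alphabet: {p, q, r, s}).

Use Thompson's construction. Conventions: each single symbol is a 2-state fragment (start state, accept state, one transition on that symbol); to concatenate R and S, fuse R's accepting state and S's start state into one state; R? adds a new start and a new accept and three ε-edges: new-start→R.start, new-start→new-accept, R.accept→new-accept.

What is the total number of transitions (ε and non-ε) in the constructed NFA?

9

By structural recursion:
Each of the 6 symbol leaves contributes 1 transition (1 symbol, 0 ε).
  qq — 2 transitions (2 symbol, 0 ε)
  (qq)? — 5 transitions (2 symbol, 3 ε)
  psr(qq)?s — 9 transitions (6 symbol, 3 ε)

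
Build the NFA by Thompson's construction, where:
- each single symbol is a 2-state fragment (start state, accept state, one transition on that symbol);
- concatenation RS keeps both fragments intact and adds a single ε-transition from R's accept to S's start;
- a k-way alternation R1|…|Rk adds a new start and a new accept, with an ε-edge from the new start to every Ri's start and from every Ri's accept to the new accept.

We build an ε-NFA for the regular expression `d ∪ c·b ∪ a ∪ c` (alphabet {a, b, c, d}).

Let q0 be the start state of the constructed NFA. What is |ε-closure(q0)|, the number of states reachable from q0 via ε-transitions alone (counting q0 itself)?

5

Work bottom-up. For each fragment F, track |ε-closure(F.start)| and whether F's accept lies in that closure (i.e. whether F accepts ε). A single-symbol fragment has closure size 1 and does not accept ε.
  c·b → same as the first factor's closure: C = 1
  d ∪ c·b ∪ a ∪ c → C = 1 + 1 + 1 + 1 + 1 = 5 (the new accept is not ε-reachable since no branch accepts ε)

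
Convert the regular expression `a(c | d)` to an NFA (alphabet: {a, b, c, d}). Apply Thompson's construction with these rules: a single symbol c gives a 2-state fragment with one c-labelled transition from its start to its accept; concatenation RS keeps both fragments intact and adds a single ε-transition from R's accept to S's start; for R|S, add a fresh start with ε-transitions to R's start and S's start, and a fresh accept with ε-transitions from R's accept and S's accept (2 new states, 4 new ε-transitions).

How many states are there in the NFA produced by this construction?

Bottom-up over the parse tree:
Each of the 3 symbol leaves contributes a 2-state fragment.
  c | d → 6 states
  a(c | d) → 8 states

8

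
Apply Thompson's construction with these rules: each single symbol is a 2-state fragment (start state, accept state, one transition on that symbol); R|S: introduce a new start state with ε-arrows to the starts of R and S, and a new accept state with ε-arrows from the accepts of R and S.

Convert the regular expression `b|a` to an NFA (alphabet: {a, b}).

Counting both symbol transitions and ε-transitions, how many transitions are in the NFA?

6

Bottom-up over the parse tree:
Each of the 2 symbol leaves contributes 1 transition (1 symbol, 0 ε).
  b|a — 6 transitions (2 symbol, 4 ε)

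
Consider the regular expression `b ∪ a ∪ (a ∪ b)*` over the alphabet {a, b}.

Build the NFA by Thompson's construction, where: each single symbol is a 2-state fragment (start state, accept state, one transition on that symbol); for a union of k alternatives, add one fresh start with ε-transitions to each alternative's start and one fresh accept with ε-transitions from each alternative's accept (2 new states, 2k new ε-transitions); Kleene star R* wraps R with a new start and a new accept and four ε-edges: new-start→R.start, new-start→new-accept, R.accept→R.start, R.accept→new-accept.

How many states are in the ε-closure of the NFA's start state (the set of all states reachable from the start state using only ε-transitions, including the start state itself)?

9

Work bottom-up. For each fragment F, track |ε-closure(F.start)| and whether F's accept lies in that closure (i.e. whether F accepts ε). A single-symbol fragment has closure size 1 and does not accept ε.
  a ∪ b → |closure| = 1 + 1 + 1 = 3 (the new accept is not ε-reachable since no branch accepts ε)
  (a ∪ b)* → new start has ε-edges to the inner start and to the new accept, so |closure| = 2 + 3 = 5
  b ∪ a ∪ (a ∪ b)* → |closure| = 1 (new start) + (1 + 1 + 5) + 1 (new accept, since some branch ε-reaches its own accept) = 9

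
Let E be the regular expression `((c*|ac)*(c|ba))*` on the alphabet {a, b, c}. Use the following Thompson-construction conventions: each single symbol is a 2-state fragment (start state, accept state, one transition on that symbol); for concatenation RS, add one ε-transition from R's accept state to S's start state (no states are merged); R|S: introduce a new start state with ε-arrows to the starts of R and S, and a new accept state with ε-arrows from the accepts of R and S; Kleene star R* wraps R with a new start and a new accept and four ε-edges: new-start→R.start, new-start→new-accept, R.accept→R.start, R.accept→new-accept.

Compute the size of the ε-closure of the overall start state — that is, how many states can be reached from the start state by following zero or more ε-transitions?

Let C(F) = |ε-closure(F.start)| within fragment F, and note whether F accepts ε. Symbol fragments have C = 1 and do not accept ε. Then:
  c* : |closure| = 1 (new start) + 1 (body) + 1 (new accept) = 3
  ac : |closure| equals the left operand's closure size = 1 (its accept is not ε-reachable, so the closure stops there)
  c*|ac : new start ε-reaches every alternative's start; at least one alternative accepts ε, so the union's new accept is reached too: |closure| = 1 + 3 + 1 + 1 = 6
  (c*|ac)* : the star's fresh start ε-reaches both the body's start and the fresh accept: |closure| = 2 + 6 = 8
  ba : |closure| equals the left operand's closure size = 1 (its accept is not ε-reachable, so the closure stops there)
  c|ba : new start ε-reaches every alternative's start; none of them accept ε, so the new accept is not reached: |closure| = 1 + 1 + 1 = 3
  (c*|ac)*(c|ba) : the left operand accepts ε, so the closure extends into the next operand (via the concat ε-link); |closure| = 8 + 3 = 11
  ((c*|ac)*(c|ba))* : new start has ε-edges to the inner start and to the new accept, so |closure| = 2 + 11 = 13

13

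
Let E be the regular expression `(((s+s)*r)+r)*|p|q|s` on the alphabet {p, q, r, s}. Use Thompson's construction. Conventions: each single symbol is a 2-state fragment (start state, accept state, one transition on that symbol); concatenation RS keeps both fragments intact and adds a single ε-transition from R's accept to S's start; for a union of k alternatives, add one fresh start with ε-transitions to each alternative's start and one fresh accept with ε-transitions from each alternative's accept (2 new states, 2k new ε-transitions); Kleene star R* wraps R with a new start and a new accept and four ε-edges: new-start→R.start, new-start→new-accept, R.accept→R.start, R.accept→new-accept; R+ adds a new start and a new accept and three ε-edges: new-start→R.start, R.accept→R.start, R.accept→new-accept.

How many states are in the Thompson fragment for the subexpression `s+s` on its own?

6

Fragment for `s+s`:
Each of the 2 symbol leaves contributes a 2-state fragment.
  s+ → 4 states
  s+s → 6 states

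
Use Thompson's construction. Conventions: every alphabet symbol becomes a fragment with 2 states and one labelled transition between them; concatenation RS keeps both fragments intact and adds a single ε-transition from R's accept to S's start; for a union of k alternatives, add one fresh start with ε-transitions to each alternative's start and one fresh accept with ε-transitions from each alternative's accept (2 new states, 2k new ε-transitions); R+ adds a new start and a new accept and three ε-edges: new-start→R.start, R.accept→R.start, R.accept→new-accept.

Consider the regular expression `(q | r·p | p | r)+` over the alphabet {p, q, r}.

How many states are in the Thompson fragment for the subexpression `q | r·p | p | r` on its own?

12

Fragment for `q | r·p | p | r`:
Each of the 5 symbol leaves contributes a 2-state fragment.
  r·p : 4 states
  q | r·p | p | r : 12 states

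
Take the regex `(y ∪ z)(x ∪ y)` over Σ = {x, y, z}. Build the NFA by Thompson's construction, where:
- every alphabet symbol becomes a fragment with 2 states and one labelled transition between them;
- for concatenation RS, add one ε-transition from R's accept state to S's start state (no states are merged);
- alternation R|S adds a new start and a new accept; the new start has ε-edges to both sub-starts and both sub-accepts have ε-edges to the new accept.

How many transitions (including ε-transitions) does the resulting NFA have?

13

By structural recursion:
Each of the 4 symbol leaves contributes 1 transition (1 symbol, 0 ε).
  y ∪ z = 6 transitions (2 symbol, 4 ε)
  x ∪ y = 6 transitions (2 symbol, 4 ε)
  (y ∪ z)(x ∪ y) = 13 transitions (4 symbol, 9 ε)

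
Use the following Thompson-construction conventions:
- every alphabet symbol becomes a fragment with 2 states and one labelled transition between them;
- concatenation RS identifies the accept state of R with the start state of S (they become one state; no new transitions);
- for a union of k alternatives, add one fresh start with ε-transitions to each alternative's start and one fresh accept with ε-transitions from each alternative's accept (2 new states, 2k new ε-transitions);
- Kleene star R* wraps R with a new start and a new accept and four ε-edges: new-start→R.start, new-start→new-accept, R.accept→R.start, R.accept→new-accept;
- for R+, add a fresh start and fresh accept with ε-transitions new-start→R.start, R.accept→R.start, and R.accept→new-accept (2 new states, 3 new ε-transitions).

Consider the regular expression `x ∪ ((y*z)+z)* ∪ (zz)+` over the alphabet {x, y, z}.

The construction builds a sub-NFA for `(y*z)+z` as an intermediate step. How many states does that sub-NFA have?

8

Fragment for `(y*z)+z`:
Each of the 3 symbol leaves contributes a 2-state fragment.
  y* = 4 states
  y*z = 5 states
  (y*z)+ = 7 states
  (y*z)+z = 8 states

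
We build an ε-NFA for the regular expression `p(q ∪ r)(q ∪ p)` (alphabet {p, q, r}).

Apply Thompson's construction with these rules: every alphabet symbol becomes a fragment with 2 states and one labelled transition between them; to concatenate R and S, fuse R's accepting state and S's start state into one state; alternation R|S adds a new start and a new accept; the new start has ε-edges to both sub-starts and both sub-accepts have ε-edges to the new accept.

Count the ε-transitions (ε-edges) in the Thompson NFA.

Building bottom-up:
Each of the 5 symbol leaves contributes 0 ε-transitions.
  q ∪ r : 4 ε-transitions
  q ∪ p : 4 ε-transitions
  p(q ∪ r)(q ∪ p) : 8 ε-transitions

8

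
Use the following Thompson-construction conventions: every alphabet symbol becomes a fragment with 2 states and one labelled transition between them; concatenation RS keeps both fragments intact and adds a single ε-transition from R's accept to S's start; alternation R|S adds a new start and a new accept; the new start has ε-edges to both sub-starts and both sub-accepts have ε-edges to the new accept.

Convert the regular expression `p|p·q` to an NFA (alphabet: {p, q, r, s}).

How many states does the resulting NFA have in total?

8

Bottom-up over the parse tree:
Each of the 3 symbol leaves contributes a 2-state fragment.
  p·q — 4 states
  p|p·q — 8 states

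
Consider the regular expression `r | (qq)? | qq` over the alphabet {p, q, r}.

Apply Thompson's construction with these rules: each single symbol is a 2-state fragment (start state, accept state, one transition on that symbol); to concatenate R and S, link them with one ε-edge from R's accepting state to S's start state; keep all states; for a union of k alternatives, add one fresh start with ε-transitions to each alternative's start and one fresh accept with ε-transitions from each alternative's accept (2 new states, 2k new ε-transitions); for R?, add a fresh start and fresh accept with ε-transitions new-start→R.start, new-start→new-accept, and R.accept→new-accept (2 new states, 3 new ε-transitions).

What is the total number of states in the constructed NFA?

14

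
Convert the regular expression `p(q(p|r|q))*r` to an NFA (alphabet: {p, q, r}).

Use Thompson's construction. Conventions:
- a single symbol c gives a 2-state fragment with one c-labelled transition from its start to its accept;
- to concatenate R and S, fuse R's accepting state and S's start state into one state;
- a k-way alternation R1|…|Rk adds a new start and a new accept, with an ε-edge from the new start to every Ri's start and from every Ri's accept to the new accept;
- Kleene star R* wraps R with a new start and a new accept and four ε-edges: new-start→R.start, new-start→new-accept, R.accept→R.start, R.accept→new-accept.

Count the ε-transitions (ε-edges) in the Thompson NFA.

10

Bottom-up over the parse tree:
Each of the 6 symbol leaves contributes 0 ε-transitions.
  p|r|q : 6 ε-transitions
  q(p|r|q) : 6 ε-transitions
  (q(p|r|q))* : 10 ε-transitions
  p(q(p|r|q))*r : 10 ε-transitions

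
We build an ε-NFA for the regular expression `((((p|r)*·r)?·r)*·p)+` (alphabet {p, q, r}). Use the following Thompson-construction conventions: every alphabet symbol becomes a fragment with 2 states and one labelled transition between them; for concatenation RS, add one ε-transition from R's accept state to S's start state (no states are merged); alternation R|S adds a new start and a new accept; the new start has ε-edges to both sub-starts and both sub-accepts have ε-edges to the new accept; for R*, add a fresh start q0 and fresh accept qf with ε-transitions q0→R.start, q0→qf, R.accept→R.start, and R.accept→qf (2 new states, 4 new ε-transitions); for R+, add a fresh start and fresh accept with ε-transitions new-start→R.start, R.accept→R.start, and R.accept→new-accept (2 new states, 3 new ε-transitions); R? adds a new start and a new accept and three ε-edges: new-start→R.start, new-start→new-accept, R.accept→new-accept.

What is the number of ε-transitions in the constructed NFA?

21

By structural recursion:
Each of the 5 symbol leaves contributes 0 ε-transitions.
  p|r — 4 ε-transitions
  (p|r)* — 8 ε-transitions
  (p|r)*·r — 9 ε-transitions
  ((p|r)*·r)? — 12 ε-transitions
  ((p|r)*·r)?·r — 13 ε-transitions
  (((p|r)*·r)?·r)* — 17 ε-transitions
  (((p|r)*·r)?·r)*·p — 18 ε-transitions
  ((((p|r)*·r)?·r)*·p)+ — 21 ε-transitions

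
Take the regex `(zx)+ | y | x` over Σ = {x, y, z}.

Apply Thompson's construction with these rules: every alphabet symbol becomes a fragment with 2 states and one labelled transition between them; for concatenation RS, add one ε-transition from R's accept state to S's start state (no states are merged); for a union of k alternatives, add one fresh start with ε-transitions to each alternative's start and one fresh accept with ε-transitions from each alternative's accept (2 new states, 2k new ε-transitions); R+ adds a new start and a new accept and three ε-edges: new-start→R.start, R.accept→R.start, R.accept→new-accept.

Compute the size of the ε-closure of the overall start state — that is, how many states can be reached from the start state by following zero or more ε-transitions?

Work bottom-up. For each fragment F, track |ε-closure(F.start)| and whether F's accept lies in that closure (i.e. whether F accepts ε). A single-symbol fragment has closure size 1 and does not accept ε.
  zx — same as the first factor's closure: C = 1
  (zx)+ — new start ε-reaches only the body's start; the new accept needs a symbol first: C = 1 + 1 = 2
  (zx)+ | y | x — C = 1 + 2 + 1 + 1 = 5 (the new accept is not ε-reachable since no branch accepts ε)

5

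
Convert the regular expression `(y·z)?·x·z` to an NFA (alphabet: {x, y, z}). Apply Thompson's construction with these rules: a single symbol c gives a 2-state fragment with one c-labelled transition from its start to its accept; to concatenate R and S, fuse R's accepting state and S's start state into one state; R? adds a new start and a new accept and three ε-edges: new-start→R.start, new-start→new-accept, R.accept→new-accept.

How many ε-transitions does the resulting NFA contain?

Bottom-up over the parse tree:
Each of the 4 symbol leaves contributes 0 ε-transitions.
  y·z = 0 ε-transitions
  (y·z)? = 3 ε-transitions
  (y·z)?·x·z = 3 ε-transitions

3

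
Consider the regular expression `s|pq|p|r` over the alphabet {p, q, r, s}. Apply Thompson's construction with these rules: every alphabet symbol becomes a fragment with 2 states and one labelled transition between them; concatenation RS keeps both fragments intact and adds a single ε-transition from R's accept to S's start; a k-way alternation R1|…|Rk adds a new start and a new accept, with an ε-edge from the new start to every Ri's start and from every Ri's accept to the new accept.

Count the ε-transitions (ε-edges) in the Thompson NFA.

Recursing over subexpressions:
Each of the 5 symbol leaves contributes 0 ε-transitions.
  pq = 1 ε-transition
  s|pq|p|r = 9 ε-transitions

9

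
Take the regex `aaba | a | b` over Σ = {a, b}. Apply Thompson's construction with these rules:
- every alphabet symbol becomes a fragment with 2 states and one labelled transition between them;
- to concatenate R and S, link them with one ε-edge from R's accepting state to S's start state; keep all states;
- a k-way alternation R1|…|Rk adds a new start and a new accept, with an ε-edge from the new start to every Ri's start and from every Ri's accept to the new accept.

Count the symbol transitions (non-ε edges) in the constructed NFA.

6

By structural recursion:
Each of the 6 symbol leaves contributes exactly 1 symbol transition.
  aaba → 4 symbol transitions
  aaba | a | b → 6 symbol transitions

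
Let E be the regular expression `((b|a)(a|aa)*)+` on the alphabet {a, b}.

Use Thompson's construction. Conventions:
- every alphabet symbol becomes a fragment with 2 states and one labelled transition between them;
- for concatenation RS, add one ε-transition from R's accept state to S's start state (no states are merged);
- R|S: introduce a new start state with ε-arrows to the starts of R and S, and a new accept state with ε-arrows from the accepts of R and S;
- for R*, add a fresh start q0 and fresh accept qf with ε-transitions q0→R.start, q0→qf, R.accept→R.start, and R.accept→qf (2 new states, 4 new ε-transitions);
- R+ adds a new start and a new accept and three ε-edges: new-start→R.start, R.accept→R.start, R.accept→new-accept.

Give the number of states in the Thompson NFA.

18

Recursing over subexpressions:
Each of the 5 symbol leaves contributes a 2-state fragment.
  b|a → 6 states
  aa → 4 states
  a|aa → 8 states
  (a|aa)* → 10 states
  (b|a)(a|aa)* → 16 states
  ((b|a)(a|aa)*)+ → 18 states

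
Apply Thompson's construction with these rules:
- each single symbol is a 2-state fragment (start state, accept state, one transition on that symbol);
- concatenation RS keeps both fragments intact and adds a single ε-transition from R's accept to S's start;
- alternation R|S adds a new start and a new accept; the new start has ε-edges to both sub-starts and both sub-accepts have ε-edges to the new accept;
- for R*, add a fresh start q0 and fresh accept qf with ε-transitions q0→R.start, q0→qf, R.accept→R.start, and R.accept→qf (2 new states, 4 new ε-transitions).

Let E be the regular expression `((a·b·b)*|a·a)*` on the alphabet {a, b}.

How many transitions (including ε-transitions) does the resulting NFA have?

20

Per subexpression:
Each of the 5 symbol leaves contributes 1 transition (1 symbol, 0 ε).
  a·b·b = 5 transitions (3 symbol, 2 ε)
  (a·b·b)* = 9 transitions (3 symbol, 6 ε)
  a·a = 3 transitions (2 symbol, 1 ε)
  (a·b·b)*|a·a = 16 transitions (5 symbol, 11 ε)
  ((a·b·b)*|a·a)* = 20 transitions (5 symbol, 15 ε)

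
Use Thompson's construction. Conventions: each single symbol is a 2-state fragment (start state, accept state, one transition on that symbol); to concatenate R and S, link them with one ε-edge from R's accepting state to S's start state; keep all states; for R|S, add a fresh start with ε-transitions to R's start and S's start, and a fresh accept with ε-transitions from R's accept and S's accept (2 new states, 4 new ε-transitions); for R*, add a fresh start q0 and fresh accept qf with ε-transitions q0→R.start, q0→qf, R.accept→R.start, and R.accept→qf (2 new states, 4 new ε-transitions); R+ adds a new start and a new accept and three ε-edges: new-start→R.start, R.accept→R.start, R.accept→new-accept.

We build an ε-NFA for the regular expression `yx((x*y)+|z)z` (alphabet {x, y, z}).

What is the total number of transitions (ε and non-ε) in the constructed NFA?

Building bottom-up:
Each of the 6 symbol leaves contributes 1 transition (1 symbol, 0 ε).
  x* = 5 transitions (1 symbol, 4 ε)
  x*y = 7 transitions (2 symbol, 5 ε)
  (x*y)+ = 10 transitions (2 symbol, 8 ε)
  (x*y)+|z = 15 transitions (3 symbol, 12 ε)
  yx((x*y)+|z)z = 21 transitions (6 symbol, 15 ε)

21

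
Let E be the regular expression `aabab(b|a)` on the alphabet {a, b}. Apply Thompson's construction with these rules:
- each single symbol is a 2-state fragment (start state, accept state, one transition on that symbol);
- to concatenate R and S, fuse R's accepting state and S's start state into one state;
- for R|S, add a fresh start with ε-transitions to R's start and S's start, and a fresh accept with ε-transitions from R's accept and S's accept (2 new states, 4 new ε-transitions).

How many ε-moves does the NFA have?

4

Recursing over subexpressions:
Each of the 7 symbol leaves contributes 0 ε-transitions.
  b|a = 4 ε-transitions
  aabab(b|a) = 4 ε-transitions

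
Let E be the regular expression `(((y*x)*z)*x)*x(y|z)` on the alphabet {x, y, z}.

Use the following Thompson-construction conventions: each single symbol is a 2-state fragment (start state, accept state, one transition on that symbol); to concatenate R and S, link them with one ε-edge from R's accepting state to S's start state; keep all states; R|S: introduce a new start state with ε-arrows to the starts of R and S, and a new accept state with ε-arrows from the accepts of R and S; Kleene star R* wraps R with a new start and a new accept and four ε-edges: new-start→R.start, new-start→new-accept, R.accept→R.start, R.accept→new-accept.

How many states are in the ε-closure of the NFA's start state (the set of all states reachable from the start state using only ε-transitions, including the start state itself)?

13

Compute the ε-closure size of each fragment's start state recursively; a symbol fragment's start has no outgoing ε-edge, so its closure is just itself (size 1).
  y* — the star's fresh start ε-reaches both the body's start and the fresh accept: |ε-closure| = 2 + 1 = 3
  y*x — |ε-closure| = 3 + 1 = 4 (closure spills across the concat boundary because the left factor accepts ε)
  (y*x)* — |ε-closure| = 1 (new start) + 4 (body) + 1 (new accept) = 6
  (y*x)*z — |ε-closure| = 6 + 1 = 7 (closure spills across the concat boundary because the left factor accepts ε)
  ((y*x)*z)* — the star's fresh start ε-reaches both the body's start and the fresh accept: |ε-closure| = 2 + 7 = 9
  ((y*x)*z)*x — the left operand accepts ε, so the closure extends into the next operand (via the concat ε-link); |ε-closure| = 9 + 1 = 10
  (((y*x)*z)*x)* — new start has ε-edges to the inner start and to the new accept, so |ε-closure| = 2 + 10 = 12
  y|z — |ε-closure| = 1 + 1 + 1 = 3 (the new accept is not ε-reachable since no branch accepts ε)
  (((y*x)*z)*x)*x(y|z) — |ε-closure| = 12 + 1 = 13 (closure spills across the concat boundary because the left factor accepts ε)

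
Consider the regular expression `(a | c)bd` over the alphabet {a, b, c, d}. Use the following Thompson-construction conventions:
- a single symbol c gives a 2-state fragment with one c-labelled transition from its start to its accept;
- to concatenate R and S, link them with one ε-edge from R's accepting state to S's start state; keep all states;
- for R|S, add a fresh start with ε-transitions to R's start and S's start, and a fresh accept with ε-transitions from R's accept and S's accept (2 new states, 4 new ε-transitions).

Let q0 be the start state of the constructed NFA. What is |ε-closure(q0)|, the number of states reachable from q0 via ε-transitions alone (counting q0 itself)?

3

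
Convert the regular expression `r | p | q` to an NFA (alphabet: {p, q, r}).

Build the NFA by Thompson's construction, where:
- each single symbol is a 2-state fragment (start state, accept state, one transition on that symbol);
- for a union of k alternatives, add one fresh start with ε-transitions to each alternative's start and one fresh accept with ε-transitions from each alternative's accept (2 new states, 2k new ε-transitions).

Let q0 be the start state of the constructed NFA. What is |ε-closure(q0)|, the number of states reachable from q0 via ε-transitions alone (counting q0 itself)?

4

Work bottom-up. For each fragment F, track |ε-closure(F.start)| and whether F's accept lies in that closure (i.e. whether F accepts ε). A single-symbol fragment has closure size 1 and does not accept ε.
  r | p | q — new start ε-reaches every alternative's start; none of them accept ε, so the new accept is not reached: |closure| = 1 + 1 + 1 + 1 = 4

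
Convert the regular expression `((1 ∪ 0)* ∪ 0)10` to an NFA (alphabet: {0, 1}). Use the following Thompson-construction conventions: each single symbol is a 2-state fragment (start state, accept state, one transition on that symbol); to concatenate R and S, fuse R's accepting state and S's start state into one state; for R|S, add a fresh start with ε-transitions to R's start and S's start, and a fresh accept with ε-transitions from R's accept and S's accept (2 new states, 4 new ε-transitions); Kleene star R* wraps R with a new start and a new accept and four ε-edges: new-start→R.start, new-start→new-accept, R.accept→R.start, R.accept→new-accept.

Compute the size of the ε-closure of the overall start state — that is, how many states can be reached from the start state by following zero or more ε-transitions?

8

Let C(F) = |ε-closure(F.start)| within fragment F, and note whether F accepts ε. Symbol fragments have C = 1 and do not accept ε. Then:
  1 ∪ 0 — |closure| = 1 + 1 + 1 = 3 (the new accept is not ε-reachable since no branch accepts ε)
  (1 ∪ 0)* — |closure| = 1 (new start) + 3 (body) + 1 (new accept) = 5
  (1 ∪ 0)* ∪ 0 — |closure| = 1 (new start) + (5 + 1) + 1 (new accept, since some branch ε-reaches its own accept) = 8
  ((1 ∪ 0)* ∪ 0)10 — the left operand accepts ε, so the closure extends into the next operand (the shared merged state is already counted); |closure| = 8 + (1−1) = 8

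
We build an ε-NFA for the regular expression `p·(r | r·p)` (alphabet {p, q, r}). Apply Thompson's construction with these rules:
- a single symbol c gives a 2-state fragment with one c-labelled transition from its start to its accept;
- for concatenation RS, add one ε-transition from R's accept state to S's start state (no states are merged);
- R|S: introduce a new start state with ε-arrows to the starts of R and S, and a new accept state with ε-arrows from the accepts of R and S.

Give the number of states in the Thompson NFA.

10

By structural recursion:
Each of the 4 symbol leaves contributes a 2-state fragment.
  r·p — 4 states
  r | r·p — 8 states
  p·(r | r·p) — 10 states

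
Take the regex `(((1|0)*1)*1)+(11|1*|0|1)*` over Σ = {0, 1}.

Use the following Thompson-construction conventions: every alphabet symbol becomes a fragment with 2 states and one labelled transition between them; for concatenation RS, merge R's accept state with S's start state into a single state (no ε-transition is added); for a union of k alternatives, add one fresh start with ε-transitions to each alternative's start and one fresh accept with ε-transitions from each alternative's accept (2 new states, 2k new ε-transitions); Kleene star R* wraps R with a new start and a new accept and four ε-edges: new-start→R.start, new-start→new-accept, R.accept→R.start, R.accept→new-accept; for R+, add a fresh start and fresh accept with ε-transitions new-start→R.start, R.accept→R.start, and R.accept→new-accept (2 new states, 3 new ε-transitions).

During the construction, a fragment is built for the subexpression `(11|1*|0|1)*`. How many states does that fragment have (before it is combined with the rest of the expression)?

Fragment for `(11|1*|0|1)*`:
Each of the 5 symbol leaves contributes a 2-state fragment.
  11 = 3 states
  1* = 4 states
  11|1*|0|1 = 13 states
  (11|1*|0|1)* = 15 states

15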